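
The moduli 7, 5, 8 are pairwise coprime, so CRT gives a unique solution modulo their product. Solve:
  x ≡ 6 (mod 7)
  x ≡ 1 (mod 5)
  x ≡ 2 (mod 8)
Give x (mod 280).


Moduli 7, 5, 8 are pairwise coprime; by CRT there is a unique solution modulo M = 7 · 5 · 8 = 280.
Solve pairwise, accumulating the modulus:
  Start with x ≡ 6 (mod 7).
  Combine with x ≡ 1 (mod 5): since gcd(7, 5) = 1, we get a unique residue mod 35.
    Write x = 6 + 7·t and substitute into x ≡ 1 (mod 5): 7·t ≡ 1 − 6 = -5 (mod 5).
    Reduce coefficients mod 5: 2·t ≡ 0 (mod 5).
    The inverse of 2 mod 5 is 3 (since 2·3 = 6 = 1·5 + 1), so t ≡ 3·0 = 0 ≡ 0 (mod 5).
    Then x = 6 + 7·0 = 6, valid modulo lcm(7, 5) = 35: x ≡ 6 (mod 35).
  Combine with x ≡ 2 (mod 8): since gcd(35, 8) = 1, we get a unique residue mod 280.
    Write x = 6 + 35·t and substitute into x ≡ 2 (mod 8): 35·t ≡ 2 − 6 = -4 (mod 8).
    Reduce coefficients mod 8: 3·t ≡ 4 (mod 8).
    The inverse of 3 mod 8 is 3 (since 3·3 = 9 = 1·8 + 1), so t ≡ 3·4 = 12 ≡ 4 (mod 8).
    Then x = 6 + 35·4 = 146, valid modulo lcm(35, 8) = 280: x ≡ 146 (mod 280).
Verify: 146 mod 7 = 6 ✓, 146 mod 5 = 1 ✓, 146 mod 8 = 2 ✓.

x ≡ 146 (mod 280).


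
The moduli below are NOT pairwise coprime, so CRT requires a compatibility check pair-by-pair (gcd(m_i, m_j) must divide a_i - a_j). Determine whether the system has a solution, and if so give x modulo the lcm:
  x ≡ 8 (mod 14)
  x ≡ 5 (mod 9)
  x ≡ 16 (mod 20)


Moduli 14, 9, 20 are not pairwise coprime, so CRT works modulo lcm(m_i) when all pairwise compatibility conditions hold.
Pairwise compatibility: gcd(m_i, m_j) must divide a_i - a_j for every pair.
Merge one congruence at a time:
  Start: x ≡ 8 (mod 14).
  Combine with x ≡ 5 (mod 9): gcd(14, 9) = 1; 5 - 8 = -3, which IS divisible by 1, so compatible.
    Write x = 8 + 14·t and substitute into x ≡ 5 (mod 9): 14·t ≡ 5 − 8 = -3 (mod 9).
    Reduce coefficients mod 9: 5·t ≡ 6 (mod 9).
    The inverse of 5 mod 9 is 2 (since 5·2 = 10 = 1·9 + 1), so t ≡ 2·6 = 12 ≡ 3 (mod 9).
    Then x = 8 + 14·3 = 50, valid modulo lcm(14, 9) = 126: x ≡ 50 (mod 126).
  Combine with x ≡ 16 (mod 20): gcd(126, 20) = 2; 16 - 50 = -34, which IS divisible by 2, so compatible.
    Write x = 50 + 126·t and substitute into x ≡ 16 (mod 20): 126·t ≡ 16 − 50 = -34 (mod 20).
    Divide the congruence (and modulus) by g = 2: 63·t ≡ -17 (mod 10).
    Reduce coefficients mod 10: 3·t ≡ 3 (mod 10).
    The inverse of 3 mod 10 is 7 (since 3·7 = 21 = 2·10 + 1), so t ≡ 7·3 = 21 ≡ 1 (mod 10).
    Then x = 50 + 126·1 = 176, valid modulo lcm(126, 20) = 1260: x ≡ 176 (mod 1260).
Verify: 176 mod 14 = 8, 176 mod 9 = 5, 176 mod 20 = 16.

x ≡ 176 (mod 1260).


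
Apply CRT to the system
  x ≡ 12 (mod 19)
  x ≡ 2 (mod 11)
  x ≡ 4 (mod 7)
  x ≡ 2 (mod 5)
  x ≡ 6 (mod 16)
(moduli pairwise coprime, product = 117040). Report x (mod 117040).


Product of moduli M = 19 · 11 · 7 · 5 · 16 = 117040.
Merge one congruence at a time:
  Start: x ≡ 12 (mod 19).
  Combine with x ≡ 2 (mod 11); new modulus lcm = 209.
    Write x = 12 + 19·t and substitute into x ≡ 2 (mod 11): 19·t ≡ 2 − 12 = -10 (mod 11).
    Reduce coefficients mod 11: 8·t ≡ 1 (mod 11).
    The inverse of 8 mod 11 is 7 (since 8·7 = 56 = 5·11 + 1), so t ≡ 7·1 = 7 ≡ 7 (mod 11).
    Then x = 12 + 19·7 = 145, valid modulo lcm(19, 11) = 209: x ≡ 145 (mod 209).
  Combine with x ≡ 4 (mod 7); new modulus lcm = 1463.
    Write x = 145 + 209·t and substitute into x ≡ 4 (mod 7): 209·t ≡ 4 − 145 = -141 (mod 7).
    Reduce coefficients mod 7: 6·t ≡ 6 (mod 7).
    The inverse of 6 mod 7 is 6 (since 6·6 = 36 = 5·7 + 1), so t ≡ 6·6 = 36 ≡ 1 (mod 7).
    Then x = 145 + 209·1 = 354, valid modulo lcm(209, 7) = 1463: x ≡ 354 (mod 1463).
  Combine with x ≡ 2 (mod 5); new modulus lcm = 7315.
    Write x = 354 + 1463·t and substitute into x ≡ 2 (mod 5): 1463·t ≡ 2 − 354 = -352 (mod 5).
    Reduce coefficients mod 5: 3·t ≡ 3 (mod 5).
    The inverse of 3 mod 5 is 2 (since 3·2 = 6 = 1·5 + 1), so t ≡ 2·3 = 6 ≡ 1 (mod 5).
    Then x = 354 + 1463·1 = 1817, valid modulo lcm(1463, 5) = 7315: x ≡ 1817 (mod 7315).
  Combine with x ≡ 6 (mod 16); new modulus lcm = 117040.
    Write x = 1817 + 7315·t and substitute into x ≡ 6 (mod 16): 7315·t ≡ 6 − 1817 = -1811 (mod 16).
    Reduce coefficients mod 16: 3·t ≡ 13 (mod 16).
    The inverse of 3 mod 16 is 11 (since 3·11 = 33 = 2·16 + 1), so t ≡ 11·13 = 143 ≡ 15 (mod 16).
    Then x = 1817 + 7315·15 = 111542, valid modulo lcm(7315, 16) = 117040: x ≡ 111542 (mod 117040).
Verify against each original: 111542 mod 19 = 12, 111542 mod 11 = 2, 111542 mod 7 = 4, 111542 mod 5 = 2, 111542 mod 16 = 6.

x ≡ 111542 (mod 117040).


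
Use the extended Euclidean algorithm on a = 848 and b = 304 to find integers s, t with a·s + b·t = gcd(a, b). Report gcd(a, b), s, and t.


Euclidean algorithm on (848, 304) — divide until remainder is 0:
  848 = 2 · 304 + 240
  304 = 1 · 240 + 64
  240 = 3 · 64 + 48
  64 = 1 · 48 + 16
  48 = 3 · 16 + 0
gcd(848, 304) = 16.
Track Bezout coefficients alongside the remainders: start with r₀ = 848 = a·1 + b·0 (s = 1, t = 0) and r₁ = 304 = a·0 + b·1 (s = 0, t = 1); each new remainder r_{k+1} = r_{k-1} − q_k·r_k inherits s_{k+1} = s_{k-1} − q_k·s_k, t_{k+1} = t_{k-1} − q_k·t_k, so r_k = a·s_k + b·t_k at every step:
  q = 2: r = 240, s = 1 − 2·0 = 1, t = 0 − 2·1 = -2  (check: 848·1 + 304·(-2) = 240)
  q = 1: r = 64, s = 0 − 1·1 = -1, t = 1 − 1·(-2) = 3  (check: 848·(-1) + 304·3 = 64)
  q = 3: r = 48, s = 1 − 3·(-1) = 4, t = -2 − 3·3 = -11  (check: 848·4 + 304·(-11) = 48)
  q = 1: r = 16, s = -1 − 1·4 = -5, t = 3 − 1·(-11) = 14  (check: 848·(-5) + 304·14 = 16)
The row with r = 16 (the gcd) gives the Bezout coefficients s = -5, t = 14.
Result: 848 · (-5) + 304 · (14) = 16.

gcd(848, 304) = 16; s = -5, t = 14 (check: 848·(-5) + 304·14 = 16).


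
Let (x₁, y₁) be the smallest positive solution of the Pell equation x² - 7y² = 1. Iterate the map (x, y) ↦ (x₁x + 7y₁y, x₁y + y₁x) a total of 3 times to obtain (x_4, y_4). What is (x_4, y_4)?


Step 1: Find the fundamental solution (x₁, y₁) of x² - 7y² = 1.
  Expand √7 as a continued fraction. a₀ = ⌊√7⌋ = 2; iterate m_{k+1} = d_k·a_k − m_k, d_{k+1} = (7 − m_{k+1}²)/d_k, a_{k+1} = ⌊(a₀ + m_{k+1})/d_{k+1}⌋ (starting m₀ = 0, d₀ = 1), with convergents p_k = a_k·p_{k-1} + p_{k-2}, q_k = a_k·q_{k-1} + q_{k-2} (p₋₁ = 1, q₋₁ = 0):
  k = 0: a₀ = 2; p₀/q₀ = 2/1; p₀² − 7·q₀² = 4 − 7 = -3.
  k = 1: m = 2, d = 3, a = ⌊(2 + 2)/3⌋ = 1; p/q = (1·2 + 1)/(1·1 + 0) = 3/1; p² − 7·q² = 9 − 7 = 2.
  k = 2: m = 1, d = 2, a = ⌊(2 + 1)/2⌋ = 1; p/q = (1·3 + 2)/(1·1 + 1) = 5/2; p² − 7·q² = 25 − 28 = -3.
  k = 3: m = 1, d = 3, a = ⌊(2 + 1)/3⌋ = 1; p/q = (1·5 + 3)/(1·2 + 1) = 8/3; p² − 7·q² = 64 − 63 = 1.
  The first convergent with p² − 7·q² = 1 gives the fundamental solution (x₁, y₁) = (8, 3).
Step 2: Apply the recurrence (x_{n+1}, y_{n+1}) = (x₁x_n + 7y₁y_n, x₁y_n + y₁x_n) repeatedly.
  From (x_1, y_1) = (8, 3): x_2 = 8·8 + 7·3·3 = 127; y_2 = 8·3 + 3·8 = 48.
  From (x_2, y_2) = (127, 48): x_3 = 8·127 + 7·3·48 = 2024; y_3 = 8·48 + 3·127 = 765.
  From (x_3, y_3) = (2024, 765): x_4 = 8·2024 + 7·3·765 = 32257; y_4 = 8·765 + 3·2024 = 12192.
Step 3: Verify x_4² - 7·y_4² = 1040514049 - 1040514048 = 1 (should be 1). ✓

(x_1, y_1) = (8, 3); (x_4, y_4) = (32257, 12192).


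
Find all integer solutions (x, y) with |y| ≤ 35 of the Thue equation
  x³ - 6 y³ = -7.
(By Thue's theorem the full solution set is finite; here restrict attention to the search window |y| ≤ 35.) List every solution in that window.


The equation is x³ - 6y³ = -7. For fixed y, x³ = 6·y³ − 7, so a solution requires the RHS to be a perfect cube.
Strategy: iterate y from -35 to 35, compute RHS = 6·y³ − 7, and check whether it is a (positive or negative) perfect cube.
Check small values of y:
  y = 0: RHS = -7 is not a perfect cube.
  y = 1: RHS = -1 = (-1)³ ⇒ x = -1 works.
  y = -1: RHS = -13 is not a perfect cube.
  y = 2: RHS = 41 is not a perfect cube.
  y = -2: RHS = -55 is not a perfect cube.
  y = 3: RHS = 155 is not a perfect cube.
  y = -3: RHS = -169 is not a perfect cube.
Continuing the search up to |y| = 35 finds no further solutions beyond those listed.
Collected solutions: (-1, 1).

Solutions (with |y| ≤ 35): (-1, 1).


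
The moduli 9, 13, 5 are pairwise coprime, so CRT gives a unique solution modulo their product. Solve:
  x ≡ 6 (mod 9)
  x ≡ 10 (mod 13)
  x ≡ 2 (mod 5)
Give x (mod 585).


Moduli 9, 13, 5 are pairwise coprime; by CRT there is a unique solution modulo M = 9 · 13 · 5 = 585.
Solve pairwise, accumulating the modulus:
  Start with x ≡ 6 (mod 9).
  Combine with x ≡ 10 (mod 13): since gcd(9, 13) = 1, we get a unique residue mod 117.
    Write x = 6 + 9·t and substitute into x ≡ 10 (mod 13): 9·t ≡ 10 − 6 = 4 (mod 13).
    The inverse of 9 mod 13 is 3 (since 9·3 = 27 = 2·13 + 1), so t ≡ 3·4 = 12 ≡ 12 (mod 13).
    Then x = 6 + 9·12 = 114, valid modulo lcm(9, 13) = 117: x ≡ 114 (mod 117).
  Combine with x ≡ 2 (mod 5): since gcd(117, 5) = 1, we get a unique residue mod 585.
    Write x = 114 + 117·t and substitute into x ≡ 2 (mod 5): 117·t ≡ 2 − 114 = -112 (mod 5).
    Reduce coefficients mod 5: 2·t ≡ 3 (mod 5).
    The inverse of 2 mod 5 is 3 (since 2·3 = 6 = 1·5 + 1), so t ≡ 3·3 = 9 ≡ 4 (mod 5).
    Then x = 114 + 117·4 = 582, valid modulo lcm(117, 5) = 585: x ≡ 582 (mod 585).
Verify: 582 mod 9 = 6 ✓, 582 mod 13 = 10 ✓, 582 mod 5 = 2 ✓.

x ≡ 582 (mod 585).


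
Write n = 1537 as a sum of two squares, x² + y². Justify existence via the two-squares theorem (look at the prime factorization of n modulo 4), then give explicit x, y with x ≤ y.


Step 1: Factor n = 1537 = 29 · 53.
Step 2: Check the mod-4 condition on each prime factor: 29 ≡ 1 (mod 4), exponent 1; 53 ≡ 1 (mod 4), exponent 1.
All primes ≡ 3 (mod 4) appear to even exponent (or don't appear), so by the two-squares theorem n IS expressible as a sum of two squares.
Step 3: Build a representation. Here n = 29 · 53 is a product of primes ≡ 1 (mod 4). Each prime p ≡ 1 (mod 4) is itself a sum of two squares; find a² by testing p − a² for a perfect square:
  29: 29 − 1² = 28, 29 − 2² = 25 = 5² ⇒ 29 = 2² + 5².
  53: 53 − 1² = 52, 53 − 2² = 49 = 7² ⇒ 53 = 2² + 7².
  Combine using the Brahmagupta–Fibonacci identity (a² + b²)(c² + d²) = (ac − bd)² + (ad + bc)² = (ac + bd)² + (ad − bc)²:
  29 · 53 = 1537: from (2² + 5²)(2² + 7²), take (2·2 − 5·7, 2·7 + 5·2) = (4 − 35, 14 + 10) = (-31, 24); dropping signs (only squares matter) gives (31, 24); check 31² + 24² = 961 + 576 = 1537 ✓.
Step 4: Order so x ≤ y and verify: 24² + 31² = 576 + 961 = 1537 = n. ✓

n = 1537 = 24² + 31² (one valid representation with x ≤ y).


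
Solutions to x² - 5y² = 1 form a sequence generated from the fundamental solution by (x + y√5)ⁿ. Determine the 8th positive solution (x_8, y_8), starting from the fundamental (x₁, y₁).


Step 1: Find the fundamental solution (x₁, y₁) of x² - 5y² = 1.
  Expand √5 as a continued fraction. a₀ = ⌊√5⌋ = 2; iterate m_{k+1} = d_k·a_k − m_k, d_{k+1} = (5 − m_{k+1}²)/d_k, a_{k+1} = ⌊(a₀ + m_{k+1})/d_{k+1}⌋ (starting m₀ = 0, d₀ = 1), with convergents p_k = a_k·p_{k-1} + p_{k-2}, q_k = a_k·q_{k-1} + q_{k-2} (p₋₁ = 1, q₋₁ = 0):
  k = 0: a₀ = 2; p₀/q₀ = 2/1; p₀² − 5·q₀² = 4 − 5 = -1.
  k = 1: m = 2, d = 1, a = ⌊(2 + 2)/1⌋ = 4; p/q = (4·2 + 1)/(4·1 + 0) = 9/4; p² − 5·q² = 81 − 80 = 1.
  The first convergent with p² − 5·q² = 1 gives the fundamental solution (x₁, y₁) = (9, 4).
Step 2: Apply the recurrence (x_{n+1}, y_{n+1}) = (x₁x_n + 5y₁y_n, x₁y_n + y₁x_n) repeatedly.
  From (x_1, y_1) = (9, 4): x_2 = 9·9 + 5·4·4 = 161; y_2 = 9·4 + 4·9 = 72.
  From (x_2, y_2) = (161, 72): x_3 = 9·161 + 5·4·72 = 2889; y_3 = 9·72 + 4·161 = 1292.
  From (x_3, y_3) = (2889, 1292): x_4 = 9·2889 + 5·4·1292 = 51841; y_4 = 9·1292 + 4·2889 = 23184.
  From (x_4, y_4) = (51841, 23184): x_5 = 9·51841 + 5·4·23184 = 930249; y_5 = 9·23184 + 4·51841 = 416020.
  From (x_5, y_5) = (930249, 416020): x_6 = 9·930249 + 5·4·416020 = 16692641; y_6 = 9·416020 + 4·930249 = 7465176.
  From (x_6, y_6) = (16692641, 7465176): x_7 = 9·16692641 + 5·4·7465176 = 299537289; y_7 = 9·7465176 + 4·16692641 = 133957148.
  From (x_7, y_7) = (299537289, 133957148): x_8 = 9·299537289 + 5·4·133957148 = 5374978561; y_8 = 9·133957148 + 4·299537289 = 2403763488.
Step 3: Verify x_8² - 5·y_8² = 28890394531209630721 - 28890394531209630720 = 1 (should be 1). ✓

(x_1, y_1) = (9, 4); (x_8, y_8) = (5374978561, 2403763488).


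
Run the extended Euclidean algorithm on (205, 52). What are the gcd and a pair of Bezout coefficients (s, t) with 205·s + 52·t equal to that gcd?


Euclidean algorithm on (205, 52) — divide until remainder is 0:
  205 = 3 · 52 + 49
  52 = 1 · 49 + 3
  49 = 16 · 3 + 1
  3 = 3 · 1 + 0
gcd(205, 52) = 1.
Track Bezout coefficients alongside the remainders: start with r₀ = 205 = a·1 + b·0 (s = 1, t = 0) and r₁ = 52 = a·0 + b·1 (s = 0, t = 1); each new remainder r_{k+1} = r_{k-1} − q_k·r_k inherits s_{k+1} = s_{k-1} − q_k·s_k, t_{k+1} = t_{k-1} − q_k·t_k, so r_k = a·s_k + b·t_k at every step:
  q = 3: r = 49, s = 1 − 3·0 = 1, t = 0 − 3·1 = -3  (check: 205·1 + 52·(-3) = 49)
  q = 1: r = 3, s = 0 − 1·1 = -1, t = 1 − 1·(-3) = 4  (check: 205·(-1) + 52·4 = 3)
  q = 16: r = 1, s = 1 − 16·(-1) = 17, t = -3 − 16·4 = -67  (check: 205·17 + 52·(-67) = 1)
The row with r = 1 (the gcd) gives the Bezout coefficients s = 17, t = -67.
Result: 205 · (17) + 52 · (-67) = 1.

gcd(205, 52) = 1; s = 17, t = -67 (check: 205·17 + 52·(-67) = 1).


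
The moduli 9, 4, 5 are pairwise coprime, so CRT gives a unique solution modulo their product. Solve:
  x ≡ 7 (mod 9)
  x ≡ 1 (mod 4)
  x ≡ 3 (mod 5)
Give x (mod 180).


Moduli 9, 4, 5 are pairwise coprime; by CRT there is a unique solution modulo M = 9 · 4 · 5 = 180.
Solve pairwise, accumulating the modulus:
  Start with x ≡ 7 (mod 9).
  Combine with x ≡ 1 (mod 4): since gcd(9, 4) = 1, we get a unique residue mod 36.
    Write x = 7 + 9·t and substitute into x ≡ 1 (mod 4): 9·t ≡ 1 − 7 = -6 (mod 4).
    Reduce coefficients mod 4: 1·t ≡ 2 (mod 4).
    So t ≡ 2 (mod 4).
    Then x = 7 + 9·2 = 25, valid modulo lcm(9, 4) = 36: x ≡ 25 (mod 36).
  Combine with x ≡ 3 (mod 5): since gcd(36, 5) = 1, we get a unique residue mod 180.
    Write x = 25 + 36·t and substitute into x ≡ 3 (mod 5): 36·t ≡ 3 − 25 = -22 (mod 5).
    Reduce coefficients mod 5: 1·t ≡ 3 (mod 5).
    So t ≡ 3 (mod 5).
    Then x = 25 + 36·3 = 133, valid modulo lcm(36, 5) = 180: x ≡ 133 (mod 180).
Verify: 133 mod 9 = 7 ✓, 133 mod 4 = 1 ✓, 133 mod 5 = 3 ✓.

x ≡ 133 (mod 180).


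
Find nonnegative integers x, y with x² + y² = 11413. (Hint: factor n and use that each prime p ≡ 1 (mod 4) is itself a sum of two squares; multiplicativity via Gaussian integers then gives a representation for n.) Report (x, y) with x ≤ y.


Step 1: Factor n = 11413 = 101 · 113.
Step 2: Check the mod-4 condition on each prime factor: 101 ≡ 1 (mod 4), exponent 1; 113 ≡ 1 (mod 4), exponent 1.
All primes ≡ 3 (mod 4) appear to even exponent (or don't appear), so by the two-squares theorem n IS expressible as a sum of two squares.
Step 3: Build a representation. Here n = 101 · 113 is a product of primes ≡ 1 (mod 4). Each prime p ≡ 1 (mod 4) is itself a sum of two squares; find a² by testing p − a² for a perfect square:
  101: 101 − 1² = 100 = 10² ⇒ 101 = 1² + 10².
  113: 113 − 1² = 112, 113 − 2² = 109, 113 − 3² = 104, 113 − 4² = 97, 113 − 5² = 88, 113 − 6² = 77, 113 − 7² = 64 = 8² ⇒ 113 = 7² + 8².
  Combine using the Brahmagupta–Fibonacci identity (a² + b²)(c² + d²) = (ac − bd)² + (ad + bc)² = (ac + bd)² + (ad − bc)²:
  101 · 113 = 11413: from (1² + 10²)(7² + 8²), take (1·7 − 10·8, 1·8 + 10·7) = (7 − 80, 8 + 70) = (-73, 78); dropping signs (only squares matter) gives (73, 78); check 73² + 78² = 5329 + 6084 = 11413 ✓.
Step 4: Order so x ≤ y and verify: 73² + 78² = 5329 + 6084 = 11413 = n. ✓

n = 11413 = 73² + 78² (one valid representation with x ≤ y).


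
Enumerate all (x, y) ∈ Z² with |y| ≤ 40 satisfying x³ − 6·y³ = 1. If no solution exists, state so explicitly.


The equation is x³ - 6y³ = 1. For fixed y, x³ = 6·y³ + 1, so a solution requires the RHS to be a perfect cube.
Strategy: iterate y from -40 to 40, compute RHS = 6·y³ + 1, and check whether it is a (positive or negative) perfect cube.
Check small values of y:
  y = 0: RHS = 1 = (1)³ ⇒ x = 1 works.
  y = 1: RHS = 7 is not a perfect cube.
  y = -1: RHS = -5 is not a perfect cube.
  y = 2: RHS = 49 is not a perfect cube.
  y = -2: RHS = -47 is not a perfect cube.
  y = 3: RHS = 163 is not a perfect cube.
  y = -3: RHS = -161 is not a perfect cube.
Continuing the search up to |y| = 40 finds no further solutions beyond those listed.
Collected solutions: (1, 0).

Solutions (with |y| ≤ 40): (1, 0).


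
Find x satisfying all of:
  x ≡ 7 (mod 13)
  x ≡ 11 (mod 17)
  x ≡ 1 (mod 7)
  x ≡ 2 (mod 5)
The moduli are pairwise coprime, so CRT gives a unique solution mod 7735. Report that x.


Product of moduli M = 13 · 17 · 7 · 5 = 7735.
Merge one congruence at a time:
  Start: x ≡ 7 (mod 13).
  Combine with x ≡ 11 (mod 17); new modulus lcm = 221.
    Write x = 7 + 13·t and substitute into x ≡ 11 (mod 17): 13·t ≡ 11 − 7 = 4 (mod 17).
    The inverse of 13 mod 17 is 4 (since 13·4 = 52 = 3·17 + 1), so t ≡ 4·4 = 16 ≡ 16 (mod 17).
    Then x = 7 + 13·16 = 215, valid modulo lcm(13, 17) = 221: x ≡ 215 (mod 221).
  Combine with x ≡ 1 (mod 7); new modulus lcm = 1547.
    Write x = 215 + 221·t and substitute into x ≡ 1 (mod 7): 221·t ≡ 1 − 215 = -214 (mod 7).
    Reduce coefficients mod 7: 4·t ≡ 3 (mod 7).
    The inverse of 4 mod 7 is 2 (since 4·2 = 8 = 1·7 + 1), so t ≡ 2·3 = 6 ≡ 6 (mod 7).
    Then x = 215 + 221·6 = 1541, valid modulo lcm(221, 7) = 1547: x ≡ 1541 (mod 1547).
  Combine with x ≡ 2 (mod 5); new modulus lcm = 7735.
    Write x = 1541 + 1547·t and substitute into x ≡ 2 (mod 5): 1547·t ≡ 2 − 1541 = -1539 (mod 5).
    Reduce coefficients mod 5: 2·t ≡ 1 (mod 5).
    The inverse of 2 mod 5 is 3 (since 2·3 = 6 = 1·5 + 1), so t ≡ 3·1 = 3 ≡ 3 (mod 5).
    Then x = 1541 + 1547·3 = 6182, valid modulo lcm(1547, 5) = 7735: x ≡ 6182 (mod 7735).
Verify against each original: 6182 mod 13 = 7, 6182 mod 17 = 11, 6182 mod 7 = 1, 6182 mod 5 = 2.

x ≡ 6182 (mod 7735).


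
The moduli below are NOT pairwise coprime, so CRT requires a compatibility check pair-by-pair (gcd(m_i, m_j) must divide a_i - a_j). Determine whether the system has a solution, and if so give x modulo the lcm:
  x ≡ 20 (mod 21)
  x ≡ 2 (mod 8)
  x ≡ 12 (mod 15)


Moduli 21, 8, 15 are not pairwise coprime, so CRT works modulo lcm(m_i) when all pairwise compatibility conditions hold.
Pairwise compatibility: gcd(m_i, m_j) must divide a_i - a_j for every pair.
Merge one congruence at a time:
  Start: x ≡ 20 (mod 21).
  Combine with x ≡ 2 (mod 8): gcd(21, 8) = 1; 2 - 20 = -18, which IS divisible by 1, so compatible.
    Write x = 20 + 21·t and substitute into x ≡ 2 (mod 8): 21·t ≡ 2 − 20 = -18 (mod 8).
    Reduce coefficients mod 8: 5·t ≡ 6 (mod 8).
    The inverse of 5 mod 8 is 5 (since 5·5 = 25 = 3·8 + 1), so t ≡ 5·6 = 30 ≡ 6 (mod 8).
    Then x = 20 + 21·6 = 146, valid modulo lcm(21, 8) = 168: x ≡ 146 (mod 168).
  Combine with x ≡ 12 (mod 15): gcd(168, 15) = 3, and 12 - 146 = -134 is NOT divisible by 3.
    ⇒ system is inconsistent (no integer solution).

No solution (the system is inconsistent).


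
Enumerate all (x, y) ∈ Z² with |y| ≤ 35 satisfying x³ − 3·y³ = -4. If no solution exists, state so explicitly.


The equation is x³ - 3y³ = -4. For fixed y, x³ = 3·y³ − 4, so a solution requires the RHS to be a perfect cube.
Strategy: iterate y from -35 to 35, compute RHS = 3·y³ − 4, and check whether it is a (positive or negative) perfect cube.
Check small values of y:
  y = 0: RHS = -4 is not a perfect cube.
  y = 1: RHS = -1 = (-1)³ ⇒ x = -1 works.
  y = -1: RHS = -7 is not a perfect cube.
  y = 2: RHS = 20 is not a perfect cube.
  y = -2: RHS = -28 is not a perfect cube.
  y = 3: RHS = 77 is not a perfect cube.
  y = -3: RHS = -85 is not a perfect cube.
Continuing the search up to |y| = 35 finds no further solutions beyond those listed.
Collected solutions: (-1, 1).

Solutions (with |y| ≤ 35): (-1, 1).


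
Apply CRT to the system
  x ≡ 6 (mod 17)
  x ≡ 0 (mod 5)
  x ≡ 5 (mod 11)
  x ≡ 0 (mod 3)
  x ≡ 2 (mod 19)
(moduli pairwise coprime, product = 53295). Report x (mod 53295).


Product of moduli M = 17 · 5 · 11 · 3 · 19 = 53295.
Merge one congruence at a time:
  Start: x ≡ 6 (mod 17).
  Combine with x ≡ 0 (mod 5); new modulus lcm = 85.
    Write x = 6 + 17·t and substitute into x ≡ 0 (mod 5): 17·t ≡ 0 − 6 = -6 (mod 5).
    Reduce coefficients mod 5: 2·t ≡ 4 (mod 5).
    The inverse of 2 mod 5 is 3 (since 2·3 = 6 = 1·5 + 1), so t ≡ 3·4 = 12 ≡ 2 (mod 5).
    Then x = 6 + 17·2 = 40, valid modulo lcm(17, 5) = 85: x ≡ 40 (mod 85).
  Combine with x ≡ 5 (mod 11); new modulus lcm = 935.
    Write x = 40 + 85·t and substitute into x ≡ 5 (mod 11): 85·t ≡ 5 − 40 = -35 (mod 11).
    Reduce coefficients mod 11: 8·t ≡ 9 (mod 11).
    The inverse of 8 mod 11 is 7 (since 8·7 = 56 = 5·11 + 1), so t ≡ 7·9 = 63 ≡ 8 (mod 11).
    Then x = 40 + 85·8 = 720, valid modulo lcm(85, 11) = 935: x ≡ 720 (mod 935).
  Combine with x ≡ 0 (mod 3); new modulus lcm = 2805.
    Write x = 720 + 935·t and substitute into x ≡ 0 (mod 3): 935·t ≡ 0 − 720 = -720 (mod 3).
    Reduce coefficients mod 3: 2·t ≡ 0 (mod 3).
    The inverse of 2 mod 3 is 2 (since 2·2 = 4 = 1·3 + 1), so t ≡ 2·0 = 0 ≡ 0 (mod 3).
    Then x = 720 + 935·0 = 720, valid modulo lcm(935, 3) = 2805: x ≡ 720 (mod 2805).
  Combine with x ≡ 2 (mod 19); new modulus lcm = 53295.
    Write x = 720 + 2805·t and substitute into x ≡ 2 (mod 19): 2805·t ≡ 2 − 720 = -718 (mod 19).
    Reduce coefficients mod 19: 12·t ≡ 4 (mod 19).
    The inverse of 12 mod 19 is 8 (since 12·8 = 96 = 5·19 + 1), so t ≡ 8·4 = 32 ≡ 13 (mod 19).
    Then x = 720 + 2805·13 = 37185, valid modulo lcm(2805, 19) = 53295: x ≡ 37185 (mod 53295).
Verify against each original: 37185 mod 17 = 6, 37185 mod 5 = 0, 37185 mod 11 = 5, 37185 mod 3 = 0, 37185 mod 19 = 2.

x ≡ 37185 (mod 53295).


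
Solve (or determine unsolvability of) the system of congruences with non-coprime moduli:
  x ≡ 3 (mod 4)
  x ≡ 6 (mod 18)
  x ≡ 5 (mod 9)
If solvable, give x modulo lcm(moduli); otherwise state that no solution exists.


Moduli 4, 18, 9 are not pairwise coprime, so CRT works modulo lcm(m_i) when all pairwise compatibility conditions hold.
Pairwise compatibility: gcd(m_i, m_j) must divide a_i - a_j for every pair.
Merge one congruence at a time:
  Start: x ≡ 3 (mod 4).
  Combine with x ≡ 6 (mod 18): gcd(4, 18) = 2, and 6 - 3 = 3 is NOT divisible by 2.
    ⇒ system is inconsistent (no integer solution).

No solution (the system is inconsistent).


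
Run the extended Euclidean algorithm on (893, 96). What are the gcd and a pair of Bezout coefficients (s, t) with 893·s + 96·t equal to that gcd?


Euclidean algorithm on (893, 96) — divide until remainder is 0:
  893 = 9 · 96 + 29
  96 = 3 · 29 + 9
  29 = 3 · 9 + 2
  9 = 4 · 2 + 1
  2 = 2 · 1 + 0
gcd(893, 96) = 1.
Track Bezout coefficients alongside the remainders: start with r₀ = 893 = a·1 + b·0 (s = 1, t = 0) and r₁ = 96 = a·0 + b·1 (s = 0, t = 1); each new remainder r_{k+1} = r_{k-1} − q_k·r_k inherits s_{k+1} = s_{k-1} − q_k·s_k, t_{k+1} = t_{k-1} − q_k·t_k, so r_k = a·s_k + b·t_k at every step:
  q = 9: r = 29, s = 1 − 9·0 = 1, t = 0 − 9·1 = -9  (check: 893·1 + 96·(-9) = 29)
  q = 3: r = 9, s = 0 − 3·1 = -3, t = 1 − 3·(-9) = 28  (check: 893·(-3) + 96·28 = 9)
  q = 3: r = 2, s = 1 − 3·(-3) = 10, t = -9 − 3·28 = -93  (check: 893·10 + 96·(-93) = 2)
  q = 4: r = 1, s = -3 − 4·10 = -43, t = 28 − 4·(-93) = 400  (check: 893·(-43) + 96·400 = 1)
The row with r = 1 (the gcd) gives the Bezout coefficients s = -43, t = 400.
Result: 893 · (-43) + 96 · (400) = 1.

gcd(893, 96) = 1; s = -43, t = 400 (check: 893·(-43) + 96·400 = 1).


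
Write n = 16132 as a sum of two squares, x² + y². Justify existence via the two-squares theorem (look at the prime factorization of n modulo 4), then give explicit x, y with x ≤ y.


Step 1: Factor n = 16132 = 2^2 · 37 · 109.
Step 2: Check the mod-4 condition on each prime factor: 2 = 2 (special); 37 ≡ 1 (mod 4), exponent 1; 109 ≡ 1 (mod 4), exponent 1.
All primes ≡ 3 (mod 4) appear to even exponent (or don't appear), so by the two-squares theorem n IS expressible as a sum of two squares.
Step 3: Build a representation. Group n = k² · m with k = 2 and m = 37 · 109 = 4033 (a product of primes ≡ 1 (mod 4)); a representation of m scales to one of n via (k·x)² + (k·y)² = k²(x² + y²). Each prime p ≡ 1 (mod 4) is itself a sum of two squares; find a² by testing p − a² for a perfect square:
  37: 37 − 1² = 36 = 6² ⇒ 37 = 1² + 6².
  109: 109 − 1² = 108, 109 − 2² = 105, 109 − 3² = 100 = 10² ⇒ 109 = 3² + 10².
  Combine using the Brahmagupta–Fibonacci identity (a² + b²)(c² + d²) = (ac − bd)² + (ad + bc)² = (ac + bd)² + (ad − bc)²:
  37 · 109 = 4033: from (1² + 6²)(3² + 10²), take (1·3 − 6·10, 1·10 + 6·3) = (3 − 60, 10 + 18) = (-57, 28); dropping signs (only squares matter) gives (57, 28); check 57² + 28² = 3249 + 784 = 4033 ✓.
  Scale by k = 2: (2·57, 2·28) = (114, 56).
Step 4: Order so x ≤ y and verify: 56² + 114² = 3136 + 12996 = 16132 = n. ✓

n = 16132 = 56² + 114² (one valid representation with x ≤ y).


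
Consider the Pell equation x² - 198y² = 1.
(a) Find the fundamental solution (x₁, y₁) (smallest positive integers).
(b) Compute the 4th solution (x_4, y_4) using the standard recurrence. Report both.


Step 1: Find the fundamental solution (x₁, y₁) of x² - 198y² = 1.
  Expand √198 as a continued fraction. a₀ = ⌊√198⌋ = 14; iterate m_{k+1} = d_k·a_k − m_k, d_{k+1} = (198 − m_{k+1}²)/d_k, a_{k+1} = ⌊(a₀ + m_{k+1})/d_{k+1}⌋ (starting m₀ = 0, d₀ = 1), with convergents p_k = a_k·p_{k-1} + p_{k-2}, q_k = a_k·q_{k-1} + q_{k-2} (p₋₁ = 1, q₋₁ = 0):
  k = 0: a₀ = 14; p₀/q₀ = 14/1; p₀² − 198·q₀² = 196 − 198 = -2.
  k = 1: m = 14, d = 2, a = ⌊(14 + 14)/2⌋ = 14; p/q = (14·14 + 1)/(14·1 + 0) = 197/14; p² − 198·q² = 38809 − 38808 = 1.
  The first convergent with p² − 198·q² = 1 gives the fundamental solution (x₁, y₁) = (197, 14).
Step 2: Apply the recurrence (x_{n+1}, y_{n+1}) = (x₁x_n + 198y₁y_n, x₁y_n + y₁x_n) repeatedly.
  From (x_1, y_1) = (197, 14): x_2 = 197·197 + 198·14·14 = 77617; y_2 = 197·14 + 14·197 = 5516.
  From (x_2, y_2) = (77617, 5516): x_3 = 197·77617 + 198·14·5516 = 30580901; y_3 = 197·5516 + 14·77617 = 2173290.
  From (x_3, y_3) = (30580901, 2173290): x_4 = 197·30580901 + 198·14·2173290 = 12048797377; y_4 = 197·2173290 + 14·30580901 = 856270744.
Step 3: Verify x_4² - 198·y_4² = 145173518232002080129 - 145173518232002080128 = 1 (should be 1). ✓

(x_1, y_1) = (197, 14); (x_4, y_4) = (12048797377, 856270744).


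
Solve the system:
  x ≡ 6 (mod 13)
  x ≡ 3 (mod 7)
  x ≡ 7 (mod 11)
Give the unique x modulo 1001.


Moduli 13, 7, 11 are pairwise coprime; by CRT there is a unique solution modulo M = 13 · 7 · 11 = 1001.
Solve pairwise, accumulating the modulus:
  Start with x ≡ 6 (mod 13).
  Combine with x ≡ 3 (mod 7): since gcd(13, 7) = 1, we get a unique residue mod 91.
    Write x = 6 + 13·t and substitute into x ≡ 3 (mod 7): 13·t ≡ 3 − 6 = -3 (mod 7).
    Reduce coefficients mod 7: 6·t ≡ 4 (mod 7).
    The inverse of 6 mod 7 is 6 (since 6·6 = 36 = 5·7 + 1), so t ≡ 6·4 = 24 ≡ 3 (mod 7).
    Then x = 6 + 13·3 = 45, valid modulo lcm(13, 7) = 91: x ≡ 45 (mod 91).
  Combine with x ≡ 7 (mod 11): since gcd(91, 11) = 1, we get a unique residue mod 1001.
    Write x = 45 + 91·t and substitute into x ≡ 7 (mod 11): 91·t ≡ 7 − 45 = -38 (mod 11).
    Reduce coefficients mod 11: 3·t ≡ 6 (mod 11).
    The inverse of 3 mod 11 is 4 (since 3·4 = 12 = 1·11 + 1), so t ≡ 4·6 = 24 ≡ 2 (mod 11).
    Then x = 45 + 91·2 = 227, valid modulo lcm(91, 11) = 1001: x ≡ 227 (mod 1001).
Verify: 227 mod 13 = 6 ✓, 227 mod 7 = 3 ✓, 227 mod 11 = 7 ✓.

x ≡ 227 (mod 1001).


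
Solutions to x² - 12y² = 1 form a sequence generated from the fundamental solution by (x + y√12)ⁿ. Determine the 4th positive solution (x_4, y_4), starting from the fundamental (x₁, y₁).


Step 1: Find the fundamental solution (x₁, y₁) of x² - 12y² = 1.
  Expand √12 as a continued fraction. a₀ = ⌊√12⌋ = 3; iterate m_{k+1} = d_k·a_k − m_k, d_{k+1} = (12 − m_{k+1}²)/d_k, a_{k+1} = ⌊(a₀ + m_{k+1})/d_{k+1}⌋ (starting m₀ = 0, d₀ = 1), with convergents p_k = a_k·p_{k-1} + p_{k-2}, q_k = a_k·q_{k-1} + q_{k-2} (p₋₁ = 1, q₋₁ = 0):
  k = 0: a₀ = 3; p₀/q₀ = 3/1; p₀² − 12·q₀² = 9 − 12 = -3.
  k = 1: m = 3, d = 3, a = ⌊(3 + 3)/3⌋ = 2; p/q = (2·3 + 1)/(2·1 + 0) = 7/2; p² − 12·q² = 49 − 48 = 1.
  The first convergent with p² − 12·q² = 1 gives the fundamental solution (x₁, y₁) = (7, 2).
Step 2: Apply the recurrence (x_{n+1}, y_{n+1}) = (x₁x_n + 12y₁y_n, x₁y_n + y₁x_n) repeatedly.
  From (x_1, y_1) = (7, 2): x_2 = 7·7 + 12·2·2 = 97; y_2 = 7·2 + 2·7 = 28.
  From (x_2, y_2) = (97, 28): x_3 = 7·97 + 12·2·28 = 1351; y_3 = 7·28 + 2·97 = 390.
  From (x_3, y_3) = (1351, 390): x_4 = 7·1351 + 12·2·390 = 18817; y_4 = 7·390 + 2·1351 = 5432.
Step 3: Verify x_4² - 12·y_4² = 354079489 - 354079488 = 1 (should be 1). ✓

(x_1, y_1) = (7, 2); (x_4, y_4) = (18817, 5432).


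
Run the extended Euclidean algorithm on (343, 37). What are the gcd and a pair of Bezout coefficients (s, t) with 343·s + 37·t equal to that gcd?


Euclidean algorithm on (343, 37) — divide until remainder is 0:
  343 = 9 · 37 + 10
  37 = 3 · 10 + 7
  10 = 1 · 7 + 3
  7 = 2 · 3 + 1
  3 = 3 · 1 + 0
gcd(343, 37) = 1.
Track Bezout coefficients alongside the remainders: start with r₀ = 343 = a·1 + b·0 (s = 1, t = 0) and r₁ = 37 = a·0 + b·1 (s = 0, t = 1); each new remainder r_{k+1} = r_{k-1} − q_k·r_k inherits s_{k+1} = s_{k-1} − q_k·s_k, t_{k+1} = t_{k-1} − q_k·t_k, so r_k = a·s_k + b·t_k at every step:
  q = 9: r = 10, s = 1 − 9·0 = 1, t = 0 − 9·1 = -9  (check: 343·1 + 37·(-9) = 10)
  q = 3: r = 7, s = 0 − 3·1 = -3, t = 1 − 3·(-9) = 28  (check: 343·(-3) + 37·28 = 7)
  q = 1: r = 3, s = 1 − 1·(-3) = 4, t = -9 − 1·28 = -37  (check: 343·4 + 37·(-37) = 3)
  q = 2: r = 1, s = -3 − 2·4 = -11, t = 28 − 2·(-37) = 102  (check: 343·(-11) + 37·102 = 1)
The row with r = 1 (the gcd) gives the Bezout coefficients s = -11, t = 102.
Result: 343 · (-11) + 37 · (102) = 1.

gcd(343, 37) = 1; s = -11, t = 102 (check: 343·(-11) + 37·102 = 1).


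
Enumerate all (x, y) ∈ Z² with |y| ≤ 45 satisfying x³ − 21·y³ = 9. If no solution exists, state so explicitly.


The equation is x³ - 21y³ = 9. For fixed y, x³ = 21·y³ + 9, so a solution requires the RHS to be a perfect cube.
Strategy: iterate y from -45 to 45, compute RHS = 21·y³ + 9, and check whether it is a (positive or negative) perfect cube.
Check small values of y:
  y = 0: RHS = 9 is not a perfect cube.
  y = 1: RHS = 30 is not a perfect cube.
  y = -1: RHS = -12 is not a perfect cube.
  y = 2: RHS = 177 is not a perfect cube.
  y = -2: RHS = -159 is not a perfect cube.
  y = 3: RHS = 576 is not a perfect cube.
  y = -3: RHS = -558 is not a perfect cube.
Continuing the search up to |y| = 45 finds no solutions either.
No (x, y) in the scanned range satisfies the equation.

No integer solutions with |y| ≤ 45.


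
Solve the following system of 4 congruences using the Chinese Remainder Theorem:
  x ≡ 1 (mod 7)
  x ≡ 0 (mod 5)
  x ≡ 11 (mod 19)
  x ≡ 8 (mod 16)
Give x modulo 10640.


Product of moduli M = 7 · 5 · 19 · 16 = 10640.
Merge one congruence at a time:
  Start: x ≡ 1 (mod 7).
  Combine with x ≡ 0 (mod 5); new modulus lcm = 35.
    Write x = 1 + 7·t and substitute into x ≡ 0 (mod 5): 7·t ≡ 0 − 1 = -1 (mod 5).
    Reduce coefficients mod 5: 2·t ≡ 4 (mod 5).
    The inverse of 2 mod 5 is 3 (since 2·3 = 6 = 1·5 + 1), so t ≡ 3·4 = 12 ≡ 2 (mod 5).
    Then x = 1 + 7·2 = 15, valid modulo lcm(7, 5) = 35: x ≡ 15 (mod 35).
  Combine with x ≡ 11 (mod 19); new modulus lcm = 665.
    Write x = 15 + 35·t and substitute into x ≡ 11 (mod 19): 35·t ≡ 11 − 15 = -4 (mod 19).
    Reduce coefficients mod 19: 16·t ≡ 15 (mod 19).
    The inverse of 16 mod 19 is 6 (since 16·6 = 96 = 5·19 + 1), so t ≡ 6·15 = 90 ≡ 14 (mod 19).
    Then x = 15 + 35·14 = 505, valid modulo lcm(35, 19) = 665: x ≡ 505 (mod 665).
  Combine with x ≡ 8 (mod 16); new modulus lcm = 10640.
    Write x = 505 + 665·t and substitute into x ≡ 8 (mod 16): 665·t ≡ 8 − 505 = -497 (mod 16).
    Reduce coefficients mod 16: 9·t ≡ 15 (mod 16).
    The inverse of 9 mod 16 is 9 (since 9·9 = 81 = 5·16 + 1), so t ≡ 9·15 = 135 ≡ 7 (mod 16).
    Then x = 505 + 665·7 = 5160, valid modulo lcm(665, 16) = 10640: x ≡ 5160 (mod 10640).
Verify against each original: 5160 mod 7 = 1, 5160 mod 5 = 0, 5160 mod 19 = 11, 5160 mod 16 = 8.

x ≡ 5160 (mod 10640).


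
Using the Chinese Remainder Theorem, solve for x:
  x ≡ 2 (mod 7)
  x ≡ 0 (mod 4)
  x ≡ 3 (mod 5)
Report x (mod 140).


Moduli 7, 4, 5 are pairwise coprime; by CRT there is a unique solution modulo M = 7 · 4 · 5 = 140.
Solve pairwise, accumulating the modulus:
  Start with x ≡ 2 (mod 7).
  Combine with x ≡ 0 (mod 4): since gcd(7, 4) = 1, we get a unique residue mod 28.
    Write x = 2 + 7·t and substitute into x ≡ 0 (mod 4): 7·t ≡ 0 − 2 = -2 (mod 4).
    Reduce coefficients mod 4: 3·t ≡ 2 (mod 4).
    The inverse of 3 mod 4 is 3 (since 3·3 = 9 = 2·4 + 1), so t ≡ 3·2 = 6 ≡ 2 (mod 4).
    Then x = 2 + 7·2 = 16, valid modulo lcm(7, 4) = 28: x ≡ 16 (mod 28).
  Combine with x ≡ 3 (mod 5): since gcd(28, 5) = 1, we get a unique residue mod 140.
    Write x = 16 + 28·t and substitute into x ≡ 3 (mod 5): 28·t ≡ 3 − 16 = -13 (mod 5).
    Reduce coefficients mod 5: 3·t ≡ 2 (mod 5).
    The inverse of 3 mod 5 is 2 (since 3·2 = 6 = 1·5 + 1), so t ≡ 2·2 = 4 ≡ 4 (mod 5).
    Then x = 16 + 28·4 = 128, valid modulo lcm(28, 5) = 140: x ≡ 128 (mod 140).
Verify: 128 mod 7 = 2 ✓, 128 mod 4 = 0 ✓, 128 mod 5 = 3 ✓.

x ≡ 128 (mod 140).


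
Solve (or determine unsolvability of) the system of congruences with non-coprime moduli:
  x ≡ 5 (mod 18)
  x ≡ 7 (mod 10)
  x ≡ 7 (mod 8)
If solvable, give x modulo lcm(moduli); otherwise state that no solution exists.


Moduli 18, 10, 8 are not pairwise coprime, so CRT works modulo lcm(m_i) when all pairwise compatibility conditions hold.
Pairwise compatibility: gcd(m_i, m_j) must divide a_i - a_j for every pair.
Merge one congruence at a time:
  Start: x ≡ 5 (mod 18).
  Combine with x ≡ 7 (mod 10): gcd(18, 10) = 2; 7 - 5 = 2, which IS divisible by 2, so compatible.
    Write x = 5 + 18·t and substitute into x ≡ 7 (mod 10): 18·t ≡ 7 − 5 = 2 (mod 10).
    Divide the congruence (and modulus) by g = 2: 9·t ≡ 1 (mod 5).
    Reduce coefficients mod 5: 4·t ≡ 1 (mod 5).
    The inverse of 4 mod 5 is 4 (since 4·4 = 16 = 3·5 + 1), so t ≡ 4·1 = 4 ≡ 4 (mod 5).
    Then x = 5 + 18·4 = 77, valid modulo lcm(18, 10) = 90: x ≡ 77 (mod 90).
  Combine with x ≡ 7 (mod 8): gcd(90, 8) = 2; 7 - 77 = -70, which IS divisible by 2, so compatible.
    Write x = 77 + 90·t and substitute into x ≡ 7 (mod 8): 90·t ≡ 7 − 77 = -70 (mod 8).
    Divide the congruence (and modulus) by g = 2: 45·t ≡ -35 (mod 4).
    Reduce coefficients mod 4: 1·t ≡ 1 (mod 4).
    So t ≡ 1 (mod 4).
    Then x = 77 + 90·1 = 167, valid modulo lcm(90, 8) = 360: x ≡ 167 (mod 360).
Verify: 167 mod 18 = 5, 167 mod 10 = 7, 167 mod 8 = 7.

x ≡ 167 (mod 360).


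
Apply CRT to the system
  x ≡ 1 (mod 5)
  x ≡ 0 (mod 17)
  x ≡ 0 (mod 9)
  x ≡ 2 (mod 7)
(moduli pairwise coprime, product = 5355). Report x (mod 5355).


Product of moduli M = 5 · 17 · 9 · 7 = 5355.
Merge one congruence at a time:
  Start: x ≡ 1 (mod 5).
  Combine with x ≡ 0 (mod 17); new modulus lcm = 85.
    Write x = 1 + 5·t and substitute into x ≡ 0 (mod 17): 5·t ≡ 0 − 1 = -1 (mod 17).
    Reduce coefficients mod 17: 5·t ≡ 16 (mod 17).
    The inverse of 5 mod 17 is 7 (since 5·7 = 35 = 2·17 + 1), so t ≡ 7·16 = 112 ≡ 10 (mod 17).
    Then x = 1 + 5·10 = 51, valid modulo lcm(5, 17) = 85: x ≡ 51 (mod 85).
  Combine with x ≡ 0 (mod 9); new modulus lcm = 765.
    Write x = 51 + 85·t and substitute into x ≡ 0 (mod 9): 85·t ≡ 0 − 51 = -51 (mod 9).
    Reduce coefficients mod 9: 4·t ≡ 3 (mod 9).
    The inverse of 4 mod 9 is 7 (since 4·7 = 28 = 3·9 + 1), so t ≡ 7·3 = 21 ≡ 3 (mod 9).
    Then x = 51 + 85·3 = 306, valid modulo lcm(85, 9) = 765: x ≡ 306 (mod 765).
  Combine with x ≡ 2 (mod 7); new modulus lcm = 5355.
    Write x = 306 + 765·t and substitute into x ≡ 2 (mod 7): 765·t ≡ 2 − 306 = -304 (mod 7).
    Reduce coefficients mod 7: 2·t ≡ 4 (mod 7).
    The inverse of 2 mod 7 is 4 (since 2·4 = 8 = 1·7 + 1), so t ≡ 4·4 = 16 ≡ 2 (mod 7).
    Then x = 306 + 765·2 = 1836, valid modulo lcm(765, 7) = 5355: x ≡ 1836 (mod 5355).
Verify against each original: 1836 mod 5 = 1, 1836 mod 17 = 0, 1836 mod 9 = 0, 1836 mod 7 = 2.

x ≡ 1836 (mod 5355).


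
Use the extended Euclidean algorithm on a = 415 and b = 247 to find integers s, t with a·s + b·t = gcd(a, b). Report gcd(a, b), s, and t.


Euclidean algorithm on (415, 247) — divide until remainder is 0:
  415 = 1 · 247 + 168
  247 = 1 · 168 + 79
  168 = 2 · 79 + 10
  79 = 7 · 10 + 9
  10 = 1 · 9 + 1
  9 = 9 · 1 + 0
gcd(415, 247) = 1.
Track Bezout coefficients alongside the remainders: start with r₀ = 415 = a·1 + b·0 (s = 1, t = 0) and r₁ = 247 = a·0 + b·1 (s = 0, t = 1); each new remainder r_{k+1} = r_{k-1} − q_k·r_k inherits s_{k+1} = s_{k-1} − q_k·s_k, t_{k+1} = t_{k-1} − q_k·t_k, so r_k = a·s_k + b·t_k at every step:
  q = 1: r = 168, s = 1 − 1·0 = 1, t = 0 − 1·1 = -1  (check: 415·1 + 247·(-1) = 168)
  q = 1: r = 79, s = 0 − 1·1 = -1, t = 1 − 1·(-1) = 2  (check: 415·(-1) + 247·2 = 79)
  q = 2: r = 10, s = 1 − 2·(-1) = 3, t = -1 − 2·2 = -5  (check: 415·3 + 247·(-5) = 10)
  q = 7: r = 9, s = -1 − 7·3 = -22, t = 2 − 7·(-5) = 37  (check: 415·(-22) + 247·37 = 9)
  q = 1: r = 1, s = 3 − 1·(-22) = 25, t = -5 − 1·37 = -42  (check: 415·25 + 247·(-42) = 1)
The row with r = 1 (the gcd) gives the Bezout coefficients s = 25, t = -42.
Result: 415 · (25) + 247 · (-42) = 1.

gcd(415, 247) = 1; s = 25, t = -42 (check: 415·25 + 247·(-42) = 1).


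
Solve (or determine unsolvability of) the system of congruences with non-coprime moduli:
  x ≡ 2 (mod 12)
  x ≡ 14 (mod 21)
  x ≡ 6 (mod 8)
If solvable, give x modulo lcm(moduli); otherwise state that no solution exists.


Moduli 12, 21, 8 are not pairwise coprime, so CRT works modulo lcm(m_i) when all pairwise compatibility conditions hold.
Pairwise compatibility: gcd(m_i, m_j) must divide a_i - a_j for every pair.
Merge one congruence at a time:
  Start: x ≡ 2 (mod 12).
  Combine with x ≡ 14 (mod 21): gcd(12, 21) = 3; 14 - 2 = 12, which IS divisible by 3, so compatible.
    Write x = 2 + 12·t and substitute into x ≡ 14 (mod 21): 12·t ≡ 14 − 2 = 12 (mod 21).
    Divide the congruence (and modulus) by g = 3: 4·t ≡ 4 (mod 7).
    The inverse of 4 mod 7 is 2 (since 4·2 = 8 = 1·7 + 1), so t ≡ 2·4 = 8 ≡ 1 (mod 7).
    Then x = 2 + 12·1 = 14, valid modulo lcm(12, 21) = 84: x ≡ 14 (mod 84).
  Combine with x ≡ 6 (mod 8): gcd(84, 8) = 4; 6 - 14 = -8, which IS divisible by 4, so compatible.
    Write x = 14 + 84·t and substitute into x ≡ 6 (mod 8): 84·t ≡ 6 − 14 = -8 (mod 8).
    Divide the congruence (and modulus) by g = 4: 21·t ≡ -2 (mod 2).
    Reduce coefficients mod 2: 1·t ≡ 0 (mod 2).
    So t ≡ 0 (mod 2).
    Then x = 14 + 84·0 = 14, valid modulo lcm(84, 8) = 168: x ≡ 14 (mod 168).
Verify: 14 mod 12 = 2, 14 mod 21 = 14, 14 mod 8 = 6.

x ≡ 14 (mod 168).
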